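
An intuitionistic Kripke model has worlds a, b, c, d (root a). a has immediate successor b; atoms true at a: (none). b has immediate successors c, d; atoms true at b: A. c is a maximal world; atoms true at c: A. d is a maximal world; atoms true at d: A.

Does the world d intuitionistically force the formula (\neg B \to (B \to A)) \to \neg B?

Yes

d \Vdash (\neg B \to (B \to A)) \to \neg B: every world accessible from d that forces \neg B \to (B \to A) (namely d) also forces \neg B.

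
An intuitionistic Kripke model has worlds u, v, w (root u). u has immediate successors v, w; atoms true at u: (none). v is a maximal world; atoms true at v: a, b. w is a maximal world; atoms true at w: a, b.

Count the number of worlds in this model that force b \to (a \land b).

u: forces it.
v: forces it.
w: forces it.
Worlds forcing the formula: {u, v, w}.

3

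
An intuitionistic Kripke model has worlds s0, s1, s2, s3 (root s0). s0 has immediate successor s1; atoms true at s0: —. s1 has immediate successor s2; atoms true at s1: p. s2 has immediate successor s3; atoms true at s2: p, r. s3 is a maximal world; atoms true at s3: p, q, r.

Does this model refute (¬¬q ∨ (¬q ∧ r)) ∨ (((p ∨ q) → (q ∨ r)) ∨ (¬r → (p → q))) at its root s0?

s0 ⊩ (¬¬q ∨ (¬q ∧ r)) ∨ (((p ∨ q) → (q ∨ r)) ∨ (¬r → (p → q))) via the disjunct ¬¬q ∨ (¬q ∧ r).
So the root s0 forces (¬¬q ∨ (¬q ∧ r)) ∨ (((p ∨ q) → (q ∨ r)) ∨ (¬r → (p → q))); the model is not a countermodel.

No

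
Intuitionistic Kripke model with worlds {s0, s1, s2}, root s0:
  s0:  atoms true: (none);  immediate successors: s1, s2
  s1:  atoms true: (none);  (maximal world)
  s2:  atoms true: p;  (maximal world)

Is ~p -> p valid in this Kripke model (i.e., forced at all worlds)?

No

Not every world: s0 ||-/- ~p -> p.
s0 ||-/- ~p -> p: at the accessible world s1, s1 ||- ~p but s1 ||-/- p.
s1 lacks atom p, so s1 ||-/- p.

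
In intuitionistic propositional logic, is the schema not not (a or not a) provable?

Yes

This is the double negation of excluded middle, which is intuitionistically derivable.
Assuming not (a or not a): from a we'd get a or not a, so not a; but then a or not a again — contradiction. Hence not not (a or not a).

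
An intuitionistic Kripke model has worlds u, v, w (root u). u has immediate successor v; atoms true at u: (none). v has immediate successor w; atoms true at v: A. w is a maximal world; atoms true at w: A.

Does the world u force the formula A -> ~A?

No

u ||-/- A -> ~A: at the accessible world v, v ||- A but v ||-/- ~A.
v ||-/- ~A since v is accessible from v and v ||- A.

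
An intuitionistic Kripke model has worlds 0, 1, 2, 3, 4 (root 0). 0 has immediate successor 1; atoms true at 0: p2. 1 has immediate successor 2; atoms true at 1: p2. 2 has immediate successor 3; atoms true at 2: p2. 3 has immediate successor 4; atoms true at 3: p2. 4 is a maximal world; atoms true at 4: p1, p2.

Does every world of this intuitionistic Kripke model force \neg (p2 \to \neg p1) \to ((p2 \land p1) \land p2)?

Not every world: 0 \nVdash \neg (p2 \to \neg p1) \to ((p2 \land p1) \land p2).
0 \nVdash \neg (p2 \to \neg p1) \to ((p2 \land p1) \land p2): already at 0 itself, 0 \Vdash \neg (p2 \to \neg p1) but 0 \nVdash (p2 \land p1) \land p2.
0 \nVdash (p2 \land p1) \land p2 since 0 fails p2 \land p1.

No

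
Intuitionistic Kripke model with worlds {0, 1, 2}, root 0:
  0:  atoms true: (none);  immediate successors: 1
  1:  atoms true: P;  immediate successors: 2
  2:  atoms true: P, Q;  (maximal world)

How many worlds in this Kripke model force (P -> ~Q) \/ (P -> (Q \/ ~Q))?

1

0: does not force it — 0 ||-/- (P -> ~Q) \/ (P -> (Q \/ ~Q)): neither disjunct is forced at 0.
1: does not force it — 1 ||-/- (P -> ~Q) \/ (P -> (Q \/ ~Q)): neither disjunct is forced at 1.
2: forces it.
Worlds forcing the formula: {2}.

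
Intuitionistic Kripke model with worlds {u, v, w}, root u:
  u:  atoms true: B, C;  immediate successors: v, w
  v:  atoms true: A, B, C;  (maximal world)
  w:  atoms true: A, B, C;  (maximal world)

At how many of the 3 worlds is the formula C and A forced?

u: does not force it — u does not force C and A since u fails A.
v: forces it.
w: forces it.
Worlds forcing the formula: {v, w}.

2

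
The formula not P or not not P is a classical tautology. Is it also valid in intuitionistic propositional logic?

No

This is the weak law of excluded middle, which is not intuitionistically valid.
A Kripke countermodel: worlds 0, 1, 2; order generated by 0 <= 1, 0 <= 2; atoms true at each world — 0:{}; 1:{P}; 2:{}.
0 does not force not P or not not P: neither disjunct is forced at 0.
0 does not force not P since 1 is accessible from 0 and 1 forces P.
So the root 0 does not force the formula.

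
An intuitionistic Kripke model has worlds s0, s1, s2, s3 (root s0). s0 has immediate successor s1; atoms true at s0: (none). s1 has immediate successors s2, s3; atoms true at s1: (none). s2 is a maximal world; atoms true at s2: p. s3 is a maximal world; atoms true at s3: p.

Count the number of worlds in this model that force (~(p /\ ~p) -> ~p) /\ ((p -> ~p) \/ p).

0

s0: does not force it — s0 ||-/- (~(p /\ ~p) -> ~p) /\ ((p -> ~p) \/ p) since s0 fails ~(p /\ ~p) -> ~p.
s1: does not force it — s1 ||-/- (~(p /\ ~p) -> ~p) /\ ((p -> ~p) \/ p) since s1 fails ~(p /\ ~p) -> ~p.
s2: does not force it.
s3: does not force it.
Worlds forcing the formula: { }.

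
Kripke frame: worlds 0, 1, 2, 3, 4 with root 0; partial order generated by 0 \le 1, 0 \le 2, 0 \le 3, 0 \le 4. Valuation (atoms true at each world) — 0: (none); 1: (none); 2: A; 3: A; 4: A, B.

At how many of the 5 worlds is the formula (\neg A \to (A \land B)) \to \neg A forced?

1

0: does not force it — 0 \nVdash (\neg A \to (A \land B)) \to \neg A: at the accessible world 2, 2 \Vdash \neg A \to (A \land B) but 2 \nVdash \neg A.
1: forces it.
2: does not force it — 2 \nVdash (\neg A \to (A \land B)) \to \neg A: already at 2 itself, 2 \Vdash \neg A \to (A \land B) but 2 \nVdash \neg A.
3: does not force it.
4: does not force it.
Worlds forcing the formula: {1}.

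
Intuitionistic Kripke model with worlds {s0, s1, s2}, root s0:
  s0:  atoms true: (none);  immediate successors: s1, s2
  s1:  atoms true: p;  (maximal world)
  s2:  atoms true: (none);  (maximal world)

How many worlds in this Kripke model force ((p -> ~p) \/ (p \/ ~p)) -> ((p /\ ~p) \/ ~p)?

1

s0: does not force it — s0 ||-/- ((p -> ~p) \/ (p \/ ~p)) -> ((p /\ ~p) \/ ~p): at the accessible world s1, s1 ||- (p -> ~p) \/ (p \/ ~p) but s1 ||-/- (p /\ ~p) \/ ~p.
s1: does not force it.
s2: forces it.
Worlds forcing the formula: {s2}.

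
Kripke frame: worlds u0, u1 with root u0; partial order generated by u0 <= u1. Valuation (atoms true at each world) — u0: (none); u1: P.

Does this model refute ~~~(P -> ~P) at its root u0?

u0 ||- ~~~(P -> ~P): no world accessible from u0 forces ~~(P -> ~P).
So the root u0 forces ~~~(P -> ~P); the model is not a countermodel.

No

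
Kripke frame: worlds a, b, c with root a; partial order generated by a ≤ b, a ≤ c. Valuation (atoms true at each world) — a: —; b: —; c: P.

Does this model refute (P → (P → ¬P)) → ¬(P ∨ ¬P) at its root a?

a ⊮ (P → (P → ¬P)) → ¬(P ∨ ¬P): at the accessible world b, b ⊩ P → (P → ¬P) but b ⊮ ¬(P ∨ ¬P).
b ⊮ ¬(P ∨ ¬P) since b is accessible from b and b ⊩ P ∨ ¬P.
b ⊩ P ∨ ¬P via the disjunct ¬P.
So the root a does not force (P → (P → ¬P)) → ¬(P ∨ ¬P); the model is a countermodel.

Yes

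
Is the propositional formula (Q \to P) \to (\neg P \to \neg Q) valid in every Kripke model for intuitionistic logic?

Yes

This is the forward direction of contraposition, which is intuitionistically derivable.
Assume Q \to P and \neg P. If Q held then P would follow, contradicting \neg P; so \neg Q.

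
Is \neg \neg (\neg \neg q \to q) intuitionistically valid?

This is the double negation of double-negation elimination, which is intuitionistically derivable.
By Glivenko's theorem the double negation of any classical propositional tautology is intuitionistically provable; \neg \neg q \to q is classically a tautology.

Yes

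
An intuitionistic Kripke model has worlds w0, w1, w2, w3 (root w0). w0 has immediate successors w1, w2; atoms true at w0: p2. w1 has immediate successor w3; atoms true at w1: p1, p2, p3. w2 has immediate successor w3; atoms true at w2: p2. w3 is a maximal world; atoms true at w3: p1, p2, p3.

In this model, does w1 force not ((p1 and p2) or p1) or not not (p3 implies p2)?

w1 forces not ((p1 and p2) or p1) or not not (p3 implies p2) via the disjunct not not (p3 implies p2).

Yes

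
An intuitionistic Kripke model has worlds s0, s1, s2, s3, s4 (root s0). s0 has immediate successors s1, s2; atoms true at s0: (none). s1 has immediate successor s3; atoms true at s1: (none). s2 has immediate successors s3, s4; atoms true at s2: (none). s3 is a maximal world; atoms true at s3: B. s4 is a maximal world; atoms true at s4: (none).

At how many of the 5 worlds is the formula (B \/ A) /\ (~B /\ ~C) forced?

s0: does not force it — s0 ||-/- (B \/ A) /\ (~B /\ ~C) since s0 fails B \/ A.
s1: does not force it — s1 ||-/- (B \/ A) /\ (~B /\ ~C) since s1 fails B \/ A.
s2: does not force it.
s3: does not force it.
s4: does not force it.
Worlds forcing the formula: { }.

0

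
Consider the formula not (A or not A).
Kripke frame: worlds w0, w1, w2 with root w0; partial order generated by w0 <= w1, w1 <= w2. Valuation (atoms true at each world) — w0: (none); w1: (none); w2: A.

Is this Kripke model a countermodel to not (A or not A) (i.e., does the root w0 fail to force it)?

w0 does not force not (A or not A) since w2 is accessible from w0 and w2 forces A or not A.
w2 forces A or not A via the disjunct A.
So the root w0 does not force not (A or not A); the model is a countermodel.

Yes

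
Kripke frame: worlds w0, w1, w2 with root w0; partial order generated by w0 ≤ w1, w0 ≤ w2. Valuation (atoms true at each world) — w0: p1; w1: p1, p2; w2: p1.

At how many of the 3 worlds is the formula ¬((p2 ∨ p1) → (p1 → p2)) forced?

1

w0: does not force it — w0 ⊮ ¬((p2 ∨ p1) → (p1 → p2)) since w1 is accessible from w0 and w1 ⊩ (p2 ∨ p1) → (p1 → p2).
w1: does not force it — w1 ⊮ ¬((p2 ∨ p1) → (p1 → p2)) since w1 is accessible from w1 and w1 ⊩ (p2 ∨ p1) → (p1 → p2).
w2: forces it.
Worlds forcing the formula: {w2}.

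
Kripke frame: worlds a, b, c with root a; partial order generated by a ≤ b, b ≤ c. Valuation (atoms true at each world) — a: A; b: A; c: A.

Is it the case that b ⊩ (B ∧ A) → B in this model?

Yes

b ⊩ (B ∧ A) → B vacuously: no world accessible from b forces the antecedent B ∧ A.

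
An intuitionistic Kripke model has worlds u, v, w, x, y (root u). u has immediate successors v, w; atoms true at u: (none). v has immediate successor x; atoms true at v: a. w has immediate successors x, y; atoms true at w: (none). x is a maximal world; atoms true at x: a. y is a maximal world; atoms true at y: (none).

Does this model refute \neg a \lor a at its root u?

Yes

u \nVdash \neg a \lor a: neither disjunct is forced at u.
u \nVdash \neg a since v is accessible from u and v \Vdash a.
So the root u does not force \neg a \lor a; the model is a countermodel.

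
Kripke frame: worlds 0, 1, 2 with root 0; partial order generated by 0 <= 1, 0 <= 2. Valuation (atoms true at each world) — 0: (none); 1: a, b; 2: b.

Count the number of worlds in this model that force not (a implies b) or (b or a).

2

0: does not force it — 0 does not force not (a implies b) or (b or a): neither disjunct is forced at 0.
1: forces it.
2: forces it.
Worlds forcing the formula: {1, 2}.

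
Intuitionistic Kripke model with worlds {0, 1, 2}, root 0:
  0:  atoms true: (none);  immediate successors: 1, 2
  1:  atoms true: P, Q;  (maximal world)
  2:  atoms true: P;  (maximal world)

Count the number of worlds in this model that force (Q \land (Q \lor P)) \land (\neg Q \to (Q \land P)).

1

0: does not force it — 0 \nVdash (Q \land (Q \lor P)) \land (\neg Q \to (Q \land P)) since 0 fails Q \land (Q \lor P).
1: forces it.
2: does not force it — 2 \nVdash (Q \land (Q \lor P)) \land (\neg Q \to (Q \land P)) since 2 fails Q \land (Q \lor P).
Worlds forcing the formula: {1}.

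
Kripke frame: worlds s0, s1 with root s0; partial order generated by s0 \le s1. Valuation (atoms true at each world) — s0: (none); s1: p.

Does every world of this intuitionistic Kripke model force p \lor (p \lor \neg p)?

Not every world: s0 \nVdash p \lor (p \lor \neg p).
s0 \nVdash p \lor (p \lor \neg p): neither disjunct is forced at s0.
s0 lacks atom p, so s0 \nVdash p.

No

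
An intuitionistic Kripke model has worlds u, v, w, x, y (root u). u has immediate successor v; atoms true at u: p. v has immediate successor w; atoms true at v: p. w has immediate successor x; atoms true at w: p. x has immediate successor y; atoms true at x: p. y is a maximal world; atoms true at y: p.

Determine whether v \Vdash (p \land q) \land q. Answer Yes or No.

v \nVdash (p \land q) \land q since v fails p \land q.

No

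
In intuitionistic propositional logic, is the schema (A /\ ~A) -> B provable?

This is an instance of ex falso quodlibet, which is intuitionistically derivable.
No world can force both A and ~A, so the antecedent A /\ ~A is never forced and the implication holds vacuously at every world.

Yes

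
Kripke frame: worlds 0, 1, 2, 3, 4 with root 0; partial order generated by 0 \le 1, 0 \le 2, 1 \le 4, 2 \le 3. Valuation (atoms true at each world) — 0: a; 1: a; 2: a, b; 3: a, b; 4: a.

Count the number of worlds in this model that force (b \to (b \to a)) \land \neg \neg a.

5

0: forces it.
1: forces it.
2: forces it.
3: forces it.
4: forces it.
Worlds forcing the formula: {0, 1, 2, 3, 4}.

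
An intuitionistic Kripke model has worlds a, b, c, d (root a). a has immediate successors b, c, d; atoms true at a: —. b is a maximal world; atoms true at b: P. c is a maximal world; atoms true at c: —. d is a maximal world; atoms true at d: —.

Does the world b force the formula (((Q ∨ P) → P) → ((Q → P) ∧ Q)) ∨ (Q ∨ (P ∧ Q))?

b ⊮ (((Q ∨ P) → P) → ((Q → P) ∧ Q)) ∨ (Q ∨ (P ∧ Q)): neither disjunct is forced at b.
b ⊮ ((Q ∨ P) → P) → ((Q → P) ∧ Q): already at b itself, b ⊩ (Q ∨ P) → P but b ⊮ (Q → P) ∧ Q.
b ⊮ (Q → P) ∧ Q since b fails Q.

No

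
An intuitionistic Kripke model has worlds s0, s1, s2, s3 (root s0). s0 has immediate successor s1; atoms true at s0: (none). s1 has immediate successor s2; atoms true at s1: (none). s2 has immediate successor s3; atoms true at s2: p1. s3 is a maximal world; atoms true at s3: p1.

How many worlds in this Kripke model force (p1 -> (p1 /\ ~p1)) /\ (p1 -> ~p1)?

s0: does not force it — s0 ||-/- (p1 -> (p1 /\ ~p1)) /\ (p1 -> ~p1) since s0 fails p1 -> (p1 /\ ~p1).
s1: does not force it — s1 ||-/- (p1 -> (p1 /\ ~p1)) /\ (p1 -> ~p1) since s1 fails p1 -> (p1 /\ ~p1).
s2: does not force it — s2 ||-/- (p1 -> (p1 /\ ~p1)) /\ (p1 -> ~p1) since s2 fails p1 -> (p1 /\ ~p1).
s3: does not force it.
Worlds forcing the formula: { }.

0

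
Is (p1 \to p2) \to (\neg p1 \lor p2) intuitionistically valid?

No

This is the material-implication-as-disjunction principle, which is not intuitionistically valid.
A Kripke countermodel: worlds 0, 1; order generated by 0 \le 1; atoms true at each world — 0:{}; 1:{p1,p2}.
0 \nVdash (p1 \to p2) \to (\neg p1 \lor p2): already at 0 itself, 0 \Vdash p1 \to p2 but 0 \nVdash \neg p1 \lor p2.
0 \nVdash \neg p1 \lor p2: neither disjunct is forced at 0.
0 \nVdash \neg p1 since 1 is accessible from 0 and 1 \Vdash p1.
So the root 0 does not force the formula.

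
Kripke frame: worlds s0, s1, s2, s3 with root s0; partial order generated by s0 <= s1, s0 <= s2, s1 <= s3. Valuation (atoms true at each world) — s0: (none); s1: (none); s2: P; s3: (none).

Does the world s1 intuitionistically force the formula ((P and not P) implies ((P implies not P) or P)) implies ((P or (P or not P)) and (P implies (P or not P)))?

Yes

s1 forces ((P and not P) implies ((P implies not P) or P)) implies ((P or (P or not P)) and (P implies (P or not P))): every world accessible from s1 that forces (P and not P) implies ((P implies not P) or P) (namely s1, s3) also forces (P or (P or not P)) and (P implies (P or not P)).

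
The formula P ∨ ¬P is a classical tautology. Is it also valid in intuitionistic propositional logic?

This is the law of excluded middle, which is not intuitionistically valid.
A Kripke countermodel: worlds 0, 1; order generated by 0 ≤ 1; atoms true at each world — 0:{}; 1:{P}.
0 ⊮ P ∨ ¬P: neither disjunct is forced at 0.
0 lacks atom P, so 0 ⊮ P.
So the root 0 does not force the formula.

No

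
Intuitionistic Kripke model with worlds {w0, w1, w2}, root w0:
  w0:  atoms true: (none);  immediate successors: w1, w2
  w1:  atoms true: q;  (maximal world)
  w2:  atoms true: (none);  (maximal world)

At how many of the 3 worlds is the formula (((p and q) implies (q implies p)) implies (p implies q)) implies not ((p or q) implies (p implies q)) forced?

w0: does not force it — w0 does not force (((p and q) implies (q implies p)) implies (p implies q)) implies not ((p or q) implies (p implies q)): already at w0 itself, w0 forces ((p and q) implies (q implies p)) implies (p implies q) but w0 does not force not ((p or q) implies (p implies q)).
w1: does not force it — w1 does not force (((p and q) implies (q implies p)) implies (p implies q)) implies not ((p or q) implies (p implies q)): already at w1 itself, w1 forces ((p and q) implies (q implies p)) implies (p implies q) but w1 does not force not ((p or q) implies (p implies q)).
w2: does not force it — w2 does not force (((p and q) implies (q implies p)) implies (p implies q)) implies not ((p or q) implies (p implies q)): already at w2 itself, w2 forces ((p and q) implies (q implies p)) implies (p implies q) but w2 does not force not ((p or q) implies (p implies q)).
Worlds forcing the formula: { }.

0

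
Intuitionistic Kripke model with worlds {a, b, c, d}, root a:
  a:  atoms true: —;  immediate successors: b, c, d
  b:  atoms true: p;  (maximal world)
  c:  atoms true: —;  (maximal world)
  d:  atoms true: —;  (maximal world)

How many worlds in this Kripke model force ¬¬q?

0

a: does not force it — a ⊮ ¬¬q since a is accessible from a and a ⊩ ¬q.
b: does not force it.
c: does not force it.
d: does not force it.
Worlds forcing the formula: { }.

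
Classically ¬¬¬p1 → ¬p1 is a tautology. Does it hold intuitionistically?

This is triple-negation reduction, which is intuitionistically derivable.
Assume ¬¬¬p1 and suppose p1. Then ¬¬p1 (double-negation introduction), contradicting ¬¬¬p1. So ¬p1.

Yes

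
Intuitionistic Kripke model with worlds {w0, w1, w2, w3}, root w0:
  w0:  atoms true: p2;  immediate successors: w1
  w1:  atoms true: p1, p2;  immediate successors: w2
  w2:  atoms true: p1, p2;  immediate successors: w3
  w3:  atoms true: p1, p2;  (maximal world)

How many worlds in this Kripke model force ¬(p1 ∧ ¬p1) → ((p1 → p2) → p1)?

3

w0: does not force it — w0 ⊮ ¬(p1 ∧ ¬p1) → ((p1 → p2) → p1): already at w0 itself, w0 ⊩ ¬(p1 ∧ ¬p1) but w0 ⊮ (p1 → p2) → p1.
w1: forces it.
w2: forces it.
w3: forces it.
Worlds forcing the formula: {w1, w2, w3}.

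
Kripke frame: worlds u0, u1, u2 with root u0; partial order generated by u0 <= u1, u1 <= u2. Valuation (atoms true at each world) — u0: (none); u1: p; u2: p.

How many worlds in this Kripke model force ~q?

3

u0: forces it.
u1: forces it.
u2: forces it.
Worlds forcing the formula: {u0, u1, u2}.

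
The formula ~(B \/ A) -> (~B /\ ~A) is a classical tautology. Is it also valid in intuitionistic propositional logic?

Yes

This is a constructively valid De Morgan direction (negated disjunction to conjunction of negations), which is intuitionistically derivable.
From ~(B \/ A): if B held then B \/ A would, contradiction — so ~B; similarly ~A.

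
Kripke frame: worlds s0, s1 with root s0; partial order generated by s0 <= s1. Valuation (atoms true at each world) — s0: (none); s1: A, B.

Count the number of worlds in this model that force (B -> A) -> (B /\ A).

s0: does not force it — s0 ||-/- (B -> A) -> (B /\ A): already at s0 itself, s0 ||- B -> A but s0 ||-/- B /\ A.
s1: forces it.
Worlds forcing the formula: {s1}.

1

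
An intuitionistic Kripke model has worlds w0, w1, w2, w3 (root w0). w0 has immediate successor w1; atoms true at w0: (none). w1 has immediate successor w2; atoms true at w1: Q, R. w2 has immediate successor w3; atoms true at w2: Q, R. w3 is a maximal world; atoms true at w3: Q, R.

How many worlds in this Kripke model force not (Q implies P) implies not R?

w0: does not force it — w0 does not force not (Q implies P) implies not R: already at w0 itself, w0 forces not (Q implies P) but w0 does not force not R.
w1: does not force it — w1 does not force not (Q implies P) implies not R: already at w1 itself, w1 forces not (Q implies P) but w1 does not force not R.
w2: does not force it — w2 does not force not (Q implies P) implies not R: already at w2 itself, w2 forces not (Q implies P) but w2 does not force not R.
w3: does not force it.
Worlds forcing the formula: { }.

0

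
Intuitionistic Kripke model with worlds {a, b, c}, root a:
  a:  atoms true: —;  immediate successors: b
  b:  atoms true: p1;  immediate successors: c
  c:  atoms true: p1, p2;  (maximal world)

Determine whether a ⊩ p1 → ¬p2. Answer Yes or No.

a ⊮ p1 → ¬p2: at the accessible world b, b ⊩ p1 but b ⊮ ¬p2.
b ⊮ ¬p2 since c is accessible from b and c ⊩ p2.

No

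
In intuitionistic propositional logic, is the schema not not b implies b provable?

No

This is double-negation elimination, which is not intuitionistically valid.
A Kripke countermodel: worlds 0, 1; order generated by 0 <= 1; atoms true at each world — 0:{}; 1:{b}.
0 does not force not not b implies b: already at 0 itself, 0 forces not not b but 0 does not force b.
0 lacks atom b, so 0 does not force b.
So the root 0 does not force the formula.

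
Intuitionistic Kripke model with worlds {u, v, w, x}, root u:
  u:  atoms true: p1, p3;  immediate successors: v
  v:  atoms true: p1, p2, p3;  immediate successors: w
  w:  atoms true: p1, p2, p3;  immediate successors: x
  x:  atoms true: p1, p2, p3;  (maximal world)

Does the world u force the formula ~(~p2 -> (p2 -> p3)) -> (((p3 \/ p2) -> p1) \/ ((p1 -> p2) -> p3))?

Yes

u ||- ~(~p2 -> (p2 -> p3)) -> (((p3 \/ p2) -> p1) \/ ((p1 -> p2) -> p3)) vacuously: no world accessible from u forces the antecedent ~(~p2 -> (p2 -> p3)).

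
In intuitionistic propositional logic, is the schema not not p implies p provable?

This is double-negation elimination, which is not intuitionistically valid.
A Kripke countermodel: worlds s0, s1; order generated by s0 <= s1; atoms true at each world — s0:{}; s1:{p}.
s0 does not force not not p implies p: already at s0 itself, s0 forces not not p but s0 does not force p.
s0 lacks atom p, so s0 does not force p.
So the root s0 does not force the formula.

No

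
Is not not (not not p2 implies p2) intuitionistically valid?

This is the double negation of double-negation elimination, which is intuitionistically derivable.
By Glivenko's theorem the double negation of any classical propositional tautology is intuitionistically provable; not not p2 implies p2 is classically a tautology.

Yes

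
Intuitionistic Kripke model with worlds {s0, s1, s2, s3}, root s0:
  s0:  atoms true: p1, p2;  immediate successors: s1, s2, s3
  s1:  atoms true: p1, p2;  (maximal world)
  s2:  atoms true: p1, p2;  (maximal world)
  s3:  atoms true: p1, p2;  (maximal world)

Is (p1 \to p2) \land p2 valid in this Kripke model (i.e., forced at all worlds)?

Yes

s0 \Vdash (p1 \to p2) \land p2 since s0 forces both conjuncts.
Since the root s0 forces (p1 \to p2) \land p2 and forcing is persistent (monotone upward), every world forces it.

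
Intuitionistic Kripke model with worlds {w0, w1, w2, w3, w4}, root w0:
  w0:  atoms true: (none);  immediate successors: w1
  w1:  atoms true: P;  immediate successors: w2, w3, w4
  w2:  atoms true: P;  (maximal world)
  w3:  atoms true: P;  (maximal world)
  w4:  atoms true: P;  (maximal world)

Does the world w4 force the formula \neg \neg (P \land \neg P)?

No

w4 \nVdash \neg \neg (P \land \neg P) since w4 is accessible from w4 and w4 \Vdash \neg (P \land \neg P).
w4 \Vdash \neg (P \land \neg P): no world accessible from w4 forces P \land \neg P.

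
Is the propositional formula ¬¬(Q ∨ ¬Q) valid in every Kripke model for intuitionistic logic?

Yes

This is the double negation of excluded middle, which is intuitionistically derivable.
Assuming ¬(Q ∨ ¬Q): from Q we'd get Q ∨ ¬Q, so ¬Q; but then Q ∨ ¬Q again — contradiction. Hence ¬¬(Q ∨ ¬Q).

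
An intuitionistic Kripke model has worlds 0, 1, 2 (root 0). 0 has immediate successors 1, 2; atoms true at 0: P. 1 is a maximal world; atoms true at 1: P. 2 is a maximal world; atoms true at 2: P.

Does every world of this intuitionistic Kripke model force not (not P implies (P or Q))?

No

Not every world: 0 does not force not (not P implies (P or Q)).
0 does not force not (not P implies (P or Q)) since 0 is accessible from 0 and 0 forces not P implies (P or Q).
0 forces not P implies (P or Q) vacuously: no world accessible from 0 forces the antecedent not P.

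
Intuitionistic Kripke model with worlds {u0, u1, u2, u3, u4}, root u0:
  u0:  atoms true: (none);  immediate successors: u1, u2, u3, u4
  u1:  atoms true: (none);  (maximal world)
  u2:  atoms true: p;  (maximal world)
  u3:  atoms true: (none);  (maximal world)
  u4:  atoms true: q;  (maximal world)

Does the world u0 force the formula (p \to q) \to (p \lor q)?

u0 \nVdash (p \to q) \to (p \lor q): at the accessible world u1, u1 \Vdash p \to q but u1 \nVdash p \lor q.
u1 \nVdash p \lor q: neither disjunct is forced at u1.
u1 lacks atom p, so u1 \nVdash p.

No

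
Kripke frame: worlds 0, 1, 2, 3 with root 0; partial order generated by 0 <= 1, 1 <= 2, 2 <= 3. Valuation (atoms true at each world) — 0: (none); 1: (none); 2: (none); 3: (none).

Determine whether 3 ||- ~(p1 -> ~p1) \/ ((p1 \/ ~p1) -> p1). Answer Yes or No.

No

3 ||-/- ~(p1 -> ~p1) \/ ((p1 \/ ~p1) -> p1): neither disjunct is forced at 3.
3 ||-/- ~(p1 -> ~p1) since 3 is accessible from 3 and 3 ||- p1 -> ~p1.
3 ||- p1 -> ~p1 vacuously: no world accessible from 3 forces the antecedent p1.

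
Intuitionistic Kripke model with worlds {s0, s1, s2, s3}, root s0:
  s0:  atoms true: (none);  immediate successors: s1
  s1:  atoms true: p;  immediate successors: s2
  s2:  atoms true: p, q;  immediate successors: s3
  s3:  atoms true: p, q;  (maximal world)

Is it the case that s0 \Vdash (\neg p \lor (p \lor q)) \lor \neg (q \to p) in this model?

No

s0 \nVdash (\neg p \lor (p \lor q)) \lor \neg (q \to p): neither disjunct is forced at s0.
s0 \nVdash \neg p \lor (p \lor q): neither disjunct is forced at s0.
s0 \nVdash \neg p since s1 is accessible from s0 and s1 \Vdash p.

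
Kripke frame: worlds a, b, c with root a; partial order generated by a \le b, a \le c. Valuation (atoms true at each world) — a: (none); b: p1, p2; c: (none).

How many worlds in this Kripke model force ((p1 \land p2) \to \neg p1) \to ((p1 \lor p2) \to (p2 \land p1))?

a: forces it.
b: forces it.
c: forces it.
Worlds forcing the formula: {a, b, c}.

3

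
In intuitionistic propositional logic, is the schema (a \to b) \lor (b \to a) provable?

This is the Gödel–Dummett linearity axiom, which is not intuitionistically valid.
A Kripke countermodel: worlds u, v, w; order generated by u \le v, u \le w; atoms true at each world — u:{}; v:{a}; w:{b}.
u \nVdash (a \to b) \lor (b \to a): neither disjunct is forced at u.
u \nVdash a \to b: at the accessible world v, v \Vdash a but v \nVdash b.
v lacks atom b, so v \nVdash b.
So the root u does not force the formula.

No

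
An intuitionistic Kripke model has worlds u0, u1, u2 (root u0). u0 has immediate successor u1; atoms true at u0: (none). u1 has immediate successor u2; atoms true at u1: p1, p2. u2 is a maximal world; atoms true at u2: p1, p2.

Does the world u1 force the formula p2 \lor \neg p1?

u1 \Vdash p2 \lor \neg p1 via the disjunct p2.

Yes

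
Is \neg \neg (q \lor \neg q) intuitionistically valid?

This is the double negation of excluded middle, which is intuitionistically derivable.
Assuming \neg (q \lor \neg q): from q we'd get q \lor \neg q, so \neg q; but then q \lor \neg q again — contradiction. Hence \neg \neg (q \lor \neg q).

Yes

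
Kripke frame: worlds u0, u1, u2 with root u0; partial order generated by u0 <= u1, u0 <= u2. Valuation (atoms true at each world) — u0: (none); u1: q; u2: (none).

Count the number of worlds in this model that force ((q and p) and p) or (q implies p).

1

u0: does not force it — u0 does not force ((q and p) and p) or (q implies p): neither disjunct is forced at u0.
u1: does not force it — u1 does not force ((q and p) and p) or (q implies p): neither disjunct is forced at u1.
u2: forces it.
Worlds forcing the formula: {u2}.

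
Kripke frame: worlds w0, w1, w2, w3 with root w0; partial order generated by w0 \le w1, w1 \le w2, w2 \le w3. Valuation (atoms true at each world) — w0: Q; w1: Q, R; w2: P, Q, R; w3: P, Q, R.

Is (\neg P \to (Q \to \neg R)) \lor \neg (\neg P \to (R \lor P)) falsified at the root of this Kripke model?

w0 \Vdash (\neg P \to (Q \to \neg R)) \lor \neg (\neg P \to (R \lor P)) via the disjunct \neg P \to (Q \to \neg R).
So the root w0 forces (\neg P \to (Q \to \neg R)) \lor \neg (\neg P \to (R \lor P)); the model is not a countermodel.

No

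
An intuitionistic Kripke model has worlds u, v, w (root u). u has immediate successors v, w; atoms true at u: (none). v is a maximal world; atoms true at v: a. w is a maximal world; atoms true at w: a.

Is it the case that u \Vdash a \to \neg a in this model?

u \nVdash a \to \neg a: at the accessible world v, v \Vdash a but v \nVdash \neg a.
v \nVdash \neg a since v is accessible from v and v \Vdash a.

No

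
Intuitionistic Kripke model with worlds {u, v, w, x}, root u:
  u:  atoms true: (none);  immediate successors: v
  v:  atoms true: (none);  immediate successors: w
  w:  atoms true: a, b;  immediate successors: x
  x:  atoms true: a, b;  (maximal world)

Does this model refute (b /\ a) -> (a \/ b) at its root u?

u ||- (b /\ a) -> (a \/ b): every world accessible from u that forces b /\ a (namely w, x) also forces a \/ b.
So the root u forces (b /\ a) -> (a \/ b); the model is not a countermodel.

No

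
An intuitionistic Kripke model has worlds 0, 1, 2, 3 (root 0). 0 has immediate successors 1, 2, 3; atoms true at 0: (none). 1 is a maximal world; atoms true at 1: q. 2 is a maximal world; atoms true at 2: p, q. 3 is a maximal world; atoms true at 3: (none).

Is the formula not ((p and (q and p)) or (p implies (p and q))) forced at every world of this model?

Not every world: 0 does not force not ((p and (q and p)) or (p implies (p and q))).
0 does not force not ((p and (q and p)) or (p implies (p and q))) since 0 is accessible from 0 and 0 forces (p and (q and p)) or (p implies (p and q)).
0 forces (p and (q and p)) or (p implies (p and q)) via the disjunct p implies (p and q).

No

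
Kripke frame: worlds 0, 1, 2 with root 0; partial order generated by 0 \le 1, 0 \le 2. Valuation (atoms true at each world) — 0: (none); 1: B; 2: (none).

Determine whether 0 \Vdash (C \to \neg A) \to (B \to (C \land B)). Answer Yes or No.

0 \nVdash (C \to \neg A) \to (B \to (C \land B)): already at 0 itself, 0 \Vdash C \to \neg A but 0 \nVdash B \to (C \land B).
0 \nVdash B \to (C \land B): at the accessible world 1, 1 \Vdash B but 1 \nVdash C \land B.
1 \nVdash C \land B since 1 fails C.

No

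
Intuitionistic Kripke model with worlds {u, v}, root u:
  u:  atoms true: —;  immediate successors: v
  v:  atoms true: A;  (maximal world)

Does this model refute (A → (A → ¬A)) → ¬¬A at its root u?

No

u ⊩ (A → (A → ¬A)) → ¬¬A vacuously: no world accessible from u forces the antecedent A → (A → ¬A).
So the root u forces (A → (A → ¬A)) → ¬¬A; the model is not a countermodel.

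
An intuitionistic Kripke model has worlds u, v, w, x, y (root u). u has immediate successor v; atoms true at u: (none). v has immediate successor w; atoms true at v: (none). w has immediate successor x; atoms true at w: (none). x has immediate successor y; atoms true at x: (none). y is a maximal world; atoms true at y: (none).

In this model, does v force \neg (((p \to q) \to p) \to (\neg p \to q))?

v \nVdash \neg (((p \to q) \to p) \to (\neg p \to q)) since v is accessible from v and v \Vdash ((p \to q) \to p) \to (\neg p \to q).
v \Vdash ((p \to q) \to p) \to (\neg p \to q) vacuously: no world accessible from v forces the antecedent (p \to q) \to p.

No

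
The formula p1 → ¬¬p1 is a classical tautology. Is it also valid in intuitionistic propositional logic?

Yes

This is double-negation introduction, which is intuitionistically derivable.
If a world forces p1 then every accessible world forces p1 (persistence), so none forces ¬p1; hence ¬¬p1.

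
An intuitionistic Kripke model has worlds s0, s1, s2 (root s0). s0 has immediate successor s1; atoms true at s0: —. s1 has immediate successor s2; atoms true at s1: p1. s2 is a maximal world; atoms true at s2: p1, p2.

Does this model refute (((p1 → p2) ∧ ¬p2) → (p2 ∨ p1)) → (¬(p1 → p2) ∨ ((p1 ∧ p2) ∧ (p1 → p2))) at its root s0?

s0 ⊮ (((p1 → p2) ∧ ¬p2) → (p2 ∨ p1)) → (¬(p1 → p2) ∨ ((p1 ∧ p2) ∧ (p1 → p2))): already at s0 itself, s0 ⊩ ((p1 → p2) ∧ ¬p2) → (p2 ∨ p1) but s0 ⊮ ¬(p1 → p2) ∨ ((p1 ∧ p2) ∧ (p1 → p2)).
s0 ⊮ ¬(p1 → p2) ∨ ((p1 ∧ p2) ∧ (p1 → p2)): neither disjunct is forced at s0.
s0 ⊮ ¬(p1 → p2) since s2 is accessible from s0 and s2 ⊩ p1 → p2.
s2 ⊩ p1 → p2: every world accessible from s2 that forces p1 (namely s2) also forces p2.
So the root s0 does not force (((p1 → p2) ∧ ¬p2) → (p2 ∨ p1)) → (¬(p1 → p2) ∨ ((p1 ∧ p2) ∧ (p1 → p2))); the model is a countermodel.

Yes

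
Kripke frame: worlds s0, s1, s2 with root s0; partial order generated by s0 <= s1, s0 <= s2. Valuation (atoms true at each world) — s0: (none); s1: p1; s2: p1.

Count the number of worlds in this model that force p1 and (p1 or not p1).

s0: does not force it — s0 does not force p1 and (p1 or not p1) since s0 fails p1.
s1: forces it.
s2: forces it.
Worlds forcing the formula: {s1, s2}.

2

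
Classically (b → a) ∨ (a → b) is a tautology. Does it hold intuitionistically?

No

This is the Gödel–Dummett linearity axiom, which is not intuitionistically valid.
A Kripke countermodel: worlds w0, w1, w2; order generated by w0 ≤ w1, w0 ≤ w2; atoms true at each world — w0:{}; w1:{b}; w2:{a}.
w0 ⊮ (b → a) ∨ (a → b): neither disjunct is forced at w0.
w0 ⊮ b → a: at the accessible world w1, w1 ⊩ b but w1 ⊮ a.
w1 lacks atom a, so w1 ⊮ a.
So the root w0 does not force the formula.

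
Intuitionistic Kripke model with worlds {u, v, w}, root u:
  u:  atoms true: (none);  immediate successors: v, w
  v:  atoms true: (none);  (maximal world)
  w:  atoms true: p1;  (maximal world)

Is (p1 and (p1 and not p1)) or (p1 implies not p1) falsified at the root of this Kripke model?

u does not force (p1 and (p1 and not p1)) or (p1 implies not p1): neither disjunct is forced at u.
u does not force p1 and (p1 and not p1) since u fails p1.
So the root u does not force (p1 and (p1 and not p1)) or (p1 implies not p1); the model is a countermodel.

Yes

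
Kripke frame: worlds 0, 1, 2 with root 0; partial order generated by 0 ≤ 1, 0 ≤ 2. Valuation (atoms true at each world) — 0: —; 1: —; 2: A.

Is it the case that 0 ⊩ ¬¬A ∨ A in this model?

No

0 ⊮ ¬¬A ∨ A: neither disjunct is forced at 0.
0 ⊮ ¬¬A since 1 is accessible from 0 and 1 ⊩ ¬A.
1 ⊩ ¬A: no world accessible from 1 forces A.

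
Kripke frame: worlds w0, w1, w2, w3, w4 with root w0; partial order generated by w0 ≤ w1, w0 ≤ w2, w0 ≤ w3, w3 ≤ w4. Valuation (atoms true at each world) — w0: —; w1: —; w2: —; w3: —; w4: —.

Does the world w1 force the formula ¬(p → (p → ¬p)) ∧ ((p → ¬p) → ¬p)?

w1 ⊮ ¬(p → (p → ¬p)) ∧ ((p → ¬p) → ¬p) since w1 fails ¬(p → (p → ¬p)).

No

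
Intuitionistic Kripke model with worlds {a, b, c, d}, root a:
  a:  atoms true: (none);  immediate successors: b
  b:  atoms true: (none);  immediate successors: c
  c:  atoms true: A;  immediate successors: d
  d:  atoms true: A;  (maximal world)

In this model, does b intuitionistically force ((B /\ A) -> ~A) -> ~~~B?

b ||- ((B /\ A) -> ~A) -> ~~~B: every world accessible from b that forces (B /\ A) -> ~A (namely b, c, d) also forces ~~~B.

Yes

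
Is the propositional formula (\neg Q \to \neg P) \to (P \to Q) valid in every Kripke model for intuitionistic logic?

This is the converse of contraposition, which is not intuitionistically valid.
A Kripke countermodel: worlds a, b; order generated by a \le b; atoms true at each world — a:{P}; b:{P,Q}.
a \nVdash (\neg Q \to \neg P) \to (P \to Q): already at a itself, a \Vdash \neg Q \to \neg P but a \nVdash P \to Q.
a \nVdash P \to Q: already at a itself, a \Vdash P but a \nVdash Q.
a lacks atom Q, so a \nVdash Q.
So the root a does not force the formula.

No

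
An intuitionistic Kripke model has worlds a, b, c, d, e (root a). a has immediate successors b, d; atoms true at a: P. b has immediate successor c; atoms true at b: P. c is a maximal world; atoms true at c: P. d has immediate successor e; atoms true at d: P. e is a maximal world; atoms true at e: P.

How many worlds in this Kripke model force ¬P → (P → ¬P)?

5

a: forces it.
b: forces it.
c: forces it.
d: forces it.
e: forces it.
Worlds forcing the formula: {a, b, c, d, e}.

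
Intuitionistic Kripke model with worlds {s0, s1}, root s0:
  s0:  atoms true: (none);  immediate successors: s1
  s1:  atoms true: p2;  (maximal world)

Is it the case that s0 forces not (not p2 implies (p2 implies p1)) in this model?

s0 does not force not (not p2 implies (p2 implies p1)) since s0 is accessible from s0 and s0 forces not p2 implies (p2 implies p1).
s0 forces not p2 implies (p2 implies p1) vacuously: no world accessible from s0 forces the antecedent not p2.

No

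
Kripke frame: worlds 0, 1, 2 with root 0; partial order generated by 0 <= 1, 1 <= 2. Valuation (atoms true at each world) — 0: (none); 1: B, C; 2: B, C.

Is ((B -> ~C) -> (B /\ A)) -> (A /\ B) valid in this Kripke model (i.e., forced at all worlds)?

Not every world: 0 ||-/- ((B -> ~C) -> (B /\ A)) -> (A /\ B).
0 ||-/- ((B -> ~C) -> (B /\ A)) -> (A /\ B): already at 0 itself, 0 ||- (B -> ~C) -> (B /\ A) but 0 ||-/- A /\ B.
0 ||-/- A /\ B since 0 fails A.

No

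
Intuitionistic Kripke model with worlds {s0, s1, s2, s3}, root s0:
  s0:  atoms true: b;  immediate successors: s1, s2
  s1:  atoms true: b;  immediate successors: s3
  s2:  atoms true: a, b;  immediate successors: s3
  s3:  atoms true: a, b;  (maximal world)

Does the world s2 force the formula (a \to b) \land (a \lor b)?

s2 \Vdash (a \to b) \land (a \lor b) since s2 forces both conjuncts.

Yes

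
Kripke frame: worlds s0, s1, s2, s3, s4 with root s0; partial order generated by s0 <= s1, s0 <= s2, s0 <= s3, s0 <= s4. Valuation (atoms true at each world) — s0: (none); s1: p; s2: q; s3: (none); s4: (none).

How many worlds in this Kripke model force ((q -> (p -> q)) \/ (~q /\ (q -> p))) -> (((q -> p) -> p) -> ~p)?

3

s0: does not force it — s0 ||-/- ((q -> (p -> q)) \/ (~q /\ (q -> p))) -> (((q -> p) -> p) -> ~p): already at s0 itself, s0 ||- (q -> (p -> q)) \/ (~q /\ (q -> p)) but s0 ||-/- ((q -> p) -> p) -> ~p.
s1: does not force it — s1 ||-/- ((q -> (p -> q)) \/ (~q /\ (q -> p))) -> (((q -> p) -> p) -> ~p): already at s1 itself, s1 ||- (q -> (p -> q)) \/ (~q /\ (q -> p)) but s1 ||-/- ((q -> p) -> p) -> ~p.
s2: forces it.
s3: forces it.
s4: forces it.
Worlds forcing the formula: {s2, s3, s4}.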